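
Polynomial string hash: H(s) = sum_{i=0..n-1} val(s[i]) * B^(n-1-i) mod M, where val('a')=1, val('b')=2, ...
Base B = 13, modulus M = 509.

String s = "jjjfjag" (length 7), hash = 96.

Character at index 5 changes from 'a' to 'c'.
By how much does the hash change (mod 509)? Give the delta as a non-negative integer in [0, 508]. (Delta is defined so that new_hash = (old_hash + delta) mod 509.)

Answer: 26

Derivation:
Delta formula: (val(new) - val(old)) * B^(n-1-k) mod M
  val('c') - val('a') = 3 - 1 = 2
  B^(n-1-k) = 13^1 mod 509 = 13
  Delta = 2 * 13 mod 509 = 26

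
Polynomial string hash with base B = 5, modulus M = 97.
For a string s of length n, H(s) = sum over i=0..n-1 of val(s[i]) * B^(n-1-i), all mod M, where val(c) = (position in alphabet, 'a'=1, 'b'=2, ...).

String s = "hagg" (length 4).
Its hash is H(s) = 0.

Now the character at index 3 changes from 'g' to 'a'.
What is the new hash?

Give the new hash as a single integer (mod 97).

val('g') = 7, val('a') = 1
Position k = 3, exponent = n-1-k = 0
B^0 mod M = 5^0 mod 97 = 1
Delta = (1 - 7) * 1 mod 97 = 91
New hash = (0 + 91) mod 97 = 91

Answer: 91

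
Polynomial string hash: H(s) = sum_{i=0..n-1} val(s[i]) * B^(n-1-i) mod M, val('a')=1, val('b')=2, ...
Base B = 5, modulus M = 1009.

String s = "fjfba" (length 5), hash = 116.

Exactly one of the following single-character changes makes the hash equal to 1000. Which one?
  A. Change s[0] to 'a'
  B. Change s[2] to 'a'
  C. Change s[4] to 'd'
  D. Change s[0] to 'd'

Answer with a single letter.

Option A: s[0]='f'->'a', delta=(1-6)*5^4 mod 1009 = 911, hash=116+911 mod 1009 = 18
Option B: s[2]='f'->'a', delta=(1-6)*5^2 mod 1009 = 884, hash=116+884 mod 1009 = 1000 <-- target
Option C: s[4]='a'->'d', delta=(4-1)*5^0 mod 1009 = 3, hash=116+3 mod 1009 = 119
Option D: s[0]='f'->'d', delta=(4-6)*5^4 mod 1009 = 768, hash=116+768 mod 1009 = 884

Answer: B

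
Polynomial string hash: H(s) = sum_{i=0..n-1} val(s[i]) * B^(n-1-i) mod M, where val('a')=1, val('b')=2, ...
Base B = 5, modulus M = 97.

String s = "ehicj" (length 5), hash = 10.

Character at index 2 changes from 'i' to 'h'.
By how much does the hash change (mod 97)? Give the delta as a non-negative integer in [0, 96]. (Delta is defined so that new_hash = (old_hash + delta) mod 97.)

Answer: 72

Derivation:
Delta formula: (val(new) - val(old)) * B^(n-1-k) mod M
  val('h') - val('i') = 8 - 9 = -1
  B^(n-1-k) = 5^2 mod 97 = 25
  Delta = -1 * 25 mod 97 = 72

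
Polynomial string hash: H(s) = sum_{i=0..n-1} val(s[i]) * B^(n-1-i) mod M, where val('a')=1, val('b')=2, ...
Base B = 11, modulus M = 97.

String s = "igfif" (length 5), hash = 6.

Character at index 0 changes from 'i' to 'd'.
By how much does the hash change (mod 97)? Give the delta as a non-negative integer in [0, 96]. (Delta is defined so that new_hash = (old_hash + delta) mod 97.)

Delta formula: (val(new) - val(old)) * B^(n-1-k) mod M
  val('d') - val('i') = 4 - 9 = -5
  B^(n-1-k) = 11^4 mod 97 = 91
  Delta = -5 * 91 mod 97 = 30

Answer: 30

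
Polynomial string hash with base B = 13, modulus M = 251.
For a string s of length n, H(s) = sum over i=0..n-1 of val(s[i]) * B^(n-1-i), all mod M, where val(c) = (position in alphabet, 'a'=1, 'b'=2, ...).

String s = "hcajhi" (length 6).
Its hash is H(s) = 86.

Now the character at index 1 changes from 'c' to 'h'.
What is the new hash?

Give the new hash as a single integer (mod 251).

val('c') = 3, val('h') = 8
Position k = 1, exponent = n-1-k = 4
B^4 mod M = 13^4 mod 251 = 198
Delta = (8 - 3) * 198 mod 251 = 237
New hash = (86 + 237) mod 251 = 72

Answer: 72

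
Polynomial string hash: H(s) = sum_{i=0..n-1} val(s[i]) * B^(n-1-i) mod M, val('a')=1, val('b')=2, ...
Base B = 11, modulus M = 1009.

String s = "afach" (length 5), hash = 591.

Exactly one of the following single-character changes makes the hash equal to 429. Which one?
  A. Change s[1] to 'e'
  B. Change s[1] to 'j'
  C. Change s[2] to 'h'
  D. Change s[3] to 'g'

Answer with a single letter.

Answer: C

Derivation:
Option A: s[1]='f'->'e', delta=(5-6)*11^3 mod 1009 = 687, hash=591+687 mod 1009 = 269
Option B: s[1]='f'->'j', delta=(10-6)*11^3 mod 1009 = 279, hash=591+279 mod 1009 = 870
Option C: s[2]='a'->'h', delta=(8-1)*11^2 mod 1009 = 847, hash=591+847 mod 1009 = 429 <-- target
Option D: s[3]='c'->'g', delta=(7-3)*11^1 mod 1009 = 44, hash=591+44 mod 1009 = 635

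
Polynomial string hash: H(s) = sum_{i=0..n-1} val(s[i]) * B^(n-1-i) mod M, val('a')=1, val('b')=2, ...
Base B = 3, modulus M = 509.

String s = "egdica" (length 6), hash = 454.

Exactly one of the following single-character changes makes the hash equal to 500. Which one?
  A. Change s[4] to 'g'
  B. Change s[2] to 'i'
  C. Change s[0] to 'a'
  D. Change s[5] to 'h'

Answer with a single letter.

Option A: s[4]='c'->'g', delta=(7-3)*3^1 mod 509 = 12, hash=454+12 mod 509 = 466
Option B: s[2]='d'->'i', delta=(9-4)*3^3 mod 509 = 135, hash=454+135 mod 509 = 80
Option C: s[0]='e'->'a', delta=(1-5)*3^5 mod 509 = 46, hash=454+46 mod 509 = 500 <-- target
Option D: s[5]='a'->'h', delta=(8-1)*3^0 mod 509 = 7, hash=454+7 mod 509 = 461

Answer: C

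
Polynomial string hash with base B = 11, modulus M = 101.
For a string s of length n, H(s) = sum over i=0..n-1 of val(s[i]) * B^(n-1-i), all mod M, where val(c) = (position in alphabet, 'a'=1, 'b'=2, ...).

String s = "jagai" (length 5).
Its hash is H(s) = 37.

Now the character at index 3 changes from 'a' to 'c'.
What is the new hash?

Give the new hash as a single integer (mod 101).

val('a') = 1, val('c') = 3
Position k = 3, exponent = n-1-k = 1
B^1 mod M = 11^1 mod 101 = 11
Delta = (3 - 1) * 11 mod 101 = 22
New hash = (37 + 22) mod 101 = 59

Answer: 59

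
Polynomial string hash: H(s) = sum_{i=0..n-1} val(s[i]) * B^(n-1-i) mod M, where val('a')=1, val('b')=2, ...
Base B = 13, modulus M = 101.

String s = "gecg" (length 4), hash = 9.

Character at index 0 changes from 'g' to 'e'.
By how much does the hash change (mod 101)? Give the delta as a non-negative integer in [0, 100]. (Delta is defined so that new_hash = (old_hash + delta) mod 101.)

Delta formula: (val(new) - val(old)) * B^(n-1-k) mod M
  val('e') - val('g') = 5 - 7 = -2
  B^(n-1-k) = 13^3 mod 101 = 76
  Delta = -2 * 76 mod 101 = 50

Answer: 50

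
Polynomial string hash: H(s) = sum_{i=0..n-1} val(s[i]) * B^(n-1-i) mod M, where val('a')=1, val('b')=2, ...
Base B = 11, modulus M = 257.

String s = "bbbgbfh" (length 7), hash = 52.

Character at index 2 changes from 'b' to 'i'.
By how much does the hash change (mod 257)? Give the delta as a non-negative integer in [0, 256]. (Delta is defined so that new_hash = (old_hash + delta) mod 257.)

Delta formula: (val(new) - val(old)) * B^(n-1-k) mod M
  val('i') - val('b') = 9 - 2 = 7
  B^(n-1-k) = 11^4 mod 257 = 249
  Delta = 7 * 249 mod 257 = 201

Answer: 201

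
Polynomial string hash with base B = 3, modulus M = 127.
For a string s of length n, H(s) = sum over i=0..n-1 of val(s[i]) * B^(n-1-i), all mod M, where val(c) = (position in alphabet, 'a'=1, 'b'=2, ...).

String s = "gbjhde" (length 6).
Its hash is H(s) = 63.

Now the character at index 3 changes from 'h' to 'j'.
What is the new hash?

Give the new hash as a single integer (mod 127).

val('h') = 8, val('j') = 10
Position k = 3, exponent = n-1-k = 2
B^2 mod M = 3^2 mod 127 = 9
Delta = (10 - 8) * 9 mod 127 = 18
New hash = (63 + 18) mod 127 = 81

Answer: 81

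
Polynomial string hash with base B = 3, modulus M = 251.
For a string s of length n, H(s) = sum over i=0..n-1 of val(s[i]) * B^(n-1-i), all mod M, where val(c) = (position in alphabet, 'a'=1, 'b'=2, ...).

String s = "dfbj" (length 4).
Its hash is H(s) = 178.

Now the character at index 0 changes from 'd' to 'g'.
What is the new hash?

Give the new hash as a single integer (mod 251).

val('d') = 4, val('g') = 7
Position k = 0, exponent = n-1-k = 3
B^3 mod M = 3^3 mod 251 = 27
Delta = (7 - 4) * 27 mod 251 = 81
New hash = (178 + 81) mod 251 = 8

Answer: 8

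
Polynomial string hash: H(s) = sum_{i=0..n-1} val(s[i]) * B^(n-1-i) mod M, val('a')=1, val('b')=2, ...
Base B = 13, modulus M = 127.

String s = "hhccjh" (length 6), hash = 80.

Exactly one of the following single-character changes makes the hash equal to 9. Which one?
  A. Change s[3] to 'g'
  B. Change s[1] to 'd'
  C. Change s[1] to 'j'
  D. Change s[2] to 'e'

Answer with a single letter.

Answer: B

Derivation:
Option A: s[3]='c'->'g', delta=(7-3)*13^2 mod 127 = 41, hash=80+41 mod 127 = 121
Option B: s[1]='h'->'d', delta=(4-8)*13^4 mod 127 = 56, hash=80+56 mod 127 = 9 <-- target
Option C: s[1]='h'->'j', delta=(10-8)*13^4 mod 127 = 99, hash=80+99 mod 127 = 52
Option D: s[2]='c'->'e', delta=(5-3)*13^3 mod 127 = 76, hash=80+76 mod 127 = 29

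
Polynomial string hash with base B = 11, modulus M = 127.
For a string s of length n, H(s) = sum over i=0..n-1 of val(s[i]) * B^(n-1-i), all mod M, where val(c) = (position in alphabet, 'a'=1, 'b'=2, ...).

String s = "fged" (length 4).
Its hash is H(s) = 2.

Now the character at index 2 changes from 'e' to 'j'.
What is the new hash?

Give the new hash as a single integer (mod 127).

val('e') = 5, val('j') = 10
Position k = 2, exponent = n-1-k = 1
B^1 mod M = 11^1 mod 127 = 11
Delta = (10 - 5) * 11 mod 127 = 55
New hash = (2 + 55) mod 127 = 57

Answer: 57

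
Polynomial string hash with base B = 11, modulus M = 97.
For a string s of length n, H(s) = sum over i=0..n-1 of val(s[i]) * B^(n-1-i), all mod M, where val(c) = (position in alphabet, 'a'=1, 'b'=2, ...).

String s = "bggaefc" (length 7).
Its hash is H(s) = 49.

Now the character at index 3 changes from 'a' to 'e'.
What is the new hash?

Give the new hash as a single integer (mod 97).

Answer: 38

Derivation:
val('a') = 1, val('e') = 5
Position k = 3, exponent = n-1-k = 3
B^3 mod M = 11^3 mod 97 = 70
Delta = (5 - 1) * 70 mod 97 = 86
New hash = (49 + 86) mod 97 = 38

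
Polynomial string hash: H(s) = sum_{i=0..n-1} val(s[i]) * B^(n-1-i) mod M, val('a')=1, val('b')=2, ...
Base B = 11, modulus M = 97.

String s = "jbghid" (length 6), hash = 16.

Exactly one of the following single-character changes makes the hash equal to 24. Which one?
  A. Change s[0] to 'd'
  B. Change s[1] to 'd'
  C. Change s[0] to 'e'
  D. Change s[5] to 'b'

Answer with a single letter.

Answer: A

Derivation:
Option A: s[0]='j'->'d', delta=(4-10)*11^5 mod 97 = 8, hash=16+8 mod 97 = 24 <-- target
Option B: s[1]='b'->'d', delta=(4-2)*11^4 mod 97 = 85, hash=16+85 mod 97 = 4
Option C: s[0]='j'->'e', delta=(5-10)*11^5 mod 97 = 39, hash=16+39 mod 97 = 55
Option D: s[5]='d'->'b', delta=(2-4)*11^0 mod 97 = 95, hash=16+95 mod 97 = 14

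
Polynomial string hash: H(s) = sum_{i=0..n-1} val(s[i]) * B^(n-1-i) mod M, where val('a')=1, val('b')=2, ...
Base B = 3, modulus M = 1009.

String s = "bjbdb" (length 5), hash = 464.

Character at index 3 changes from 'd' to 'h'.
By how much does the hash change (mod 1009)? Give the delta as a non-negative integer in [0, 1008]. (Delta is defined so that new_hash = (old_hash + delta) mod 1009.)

Answer: 12

Derivation:
Delta formula: (val(new) - val(old)) * B^(n-1-k) mod M
  val('h') - val('d') = 8 - 4 = 4
  B^(n-1-k) = 3^1 mod 1009 = 3
  Delta = 4 * 3 mod 1009 = 12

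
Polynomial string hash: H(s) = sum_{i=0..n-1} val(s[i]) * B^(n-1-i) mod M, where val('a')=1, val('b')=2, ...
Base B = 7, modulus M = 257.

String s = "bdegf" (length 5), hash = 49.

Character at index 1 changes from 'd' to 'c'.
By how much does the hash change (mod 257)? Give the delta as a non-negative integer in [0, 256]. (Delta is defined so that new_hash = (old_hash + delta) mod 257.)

Delta formula: (val(new) - val(old)) * B^(n-1-k) mod M
  val('c') - val('d') = 3 - 4 = -1
  B^(n-1-k) = 7^3 mod 257 = 86
  Delta = -1 * 86 mod 257 = 171

Answer: 171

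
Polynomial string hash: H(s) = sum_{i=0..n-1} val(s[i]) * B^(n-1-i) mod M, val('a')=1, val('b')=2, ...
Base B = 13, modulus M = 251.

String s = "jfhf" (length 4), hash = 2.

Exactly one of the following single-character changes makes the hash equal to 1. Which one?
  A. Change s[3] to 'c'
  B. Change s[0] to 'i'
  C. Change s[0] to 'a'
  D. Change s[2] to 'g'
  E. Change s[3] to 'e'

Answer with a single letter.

Answer: E

Derivation:
Option A: s[3]='f'->'c', delta=(3-6)*13^0 mod 251 = 248, hash=2+248 mod 251 = 250
Option B: s[0]='j'->'i', delta=(9-10)*13^3 mod 251 = 62, hash=2+62 mod 251 = 64
Option C: s[0]='j'->'a', delta=(1-10)*13^3 mod 251 = 56, hash=2+56 mod 251 = 58
Option D: s[2]='h'->'g', delta=(7-8)*13^1 mod 251 = 238, hash=2+238 mod 251 = 240
Option E: s[3]='f'->'e', delta=(5-6)*13^0 mod 251 = 250, hash=2+250 mod 251 = 1 <-- target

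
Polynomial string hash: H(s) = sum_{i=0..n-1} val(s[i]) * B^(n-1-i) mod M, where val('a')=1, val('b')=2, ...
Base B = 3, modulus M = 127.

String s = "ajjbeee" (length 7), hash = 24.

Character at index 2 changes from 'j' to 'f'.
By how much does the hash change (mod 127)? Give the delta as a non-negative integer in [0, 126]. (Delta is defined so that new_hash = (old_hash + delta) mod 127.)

Delta formula: (val(new) - val(old)) * B^(n-1-k) mod M
  val('f') - val('j') = 6 - 10 = -4
  B^(n-1-k) = 3^4 mod 127 = 81
  Delta = -4 * 81 mod 127 = 57

Answer: 57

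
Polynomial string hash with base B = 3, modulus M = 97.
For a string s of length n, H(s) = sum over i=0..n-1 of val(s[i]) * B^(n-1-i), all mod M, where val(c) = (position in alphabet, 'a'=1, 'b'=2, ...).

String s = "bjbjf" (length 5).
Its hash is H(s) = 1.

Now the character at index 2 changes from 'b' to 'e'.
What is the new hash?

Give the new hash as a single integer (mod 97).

Answer: 28

Derivation:
val('b') = 2, val('e') = 5
Position k = 2, exponent = n-1-k = 2
B^2 mod M = 3^2 mod 97 = 9
Delta = (5 - 2) * 9 mod 97 = 27
New hash = (1 + 27) mod 97 = 28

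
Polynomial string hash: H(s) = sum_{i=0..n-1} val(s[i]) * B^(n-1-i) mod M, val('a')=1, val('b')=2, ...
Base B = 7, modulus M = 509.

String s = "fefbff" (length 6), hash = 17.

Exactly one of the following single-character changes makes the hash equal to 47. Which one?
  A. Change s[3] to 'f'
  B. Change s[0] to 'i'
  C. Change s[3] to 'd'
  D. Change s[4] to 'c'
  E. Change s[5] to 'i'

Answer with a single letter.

Answer: B

Derivation:
Option A: s[3]='b'->'f', delta=(6-2)*7^2 mod 509 = 196, hash=17+196 mod 509 = 213
Option B: s[0]='f'->'i', delta=(9-6)*7^5 mod 509 = 30, hash=17+30 mod 509 = 47 <-- target
Option C: s[3]='b'->'d', delta=(4-2)*7^2 mod 509 = 98, hash=17+98 mod 509 = 115
Option D: s[4]='f'->'c', delta=(3-6)*7^1 mod 509 = 488, hash=17+488 mod 509 = 505
Option E: s[5]='f'->'i', delta=(9-6)*7^0 mod 509 = 3, hash=17+3 mod 509 = 20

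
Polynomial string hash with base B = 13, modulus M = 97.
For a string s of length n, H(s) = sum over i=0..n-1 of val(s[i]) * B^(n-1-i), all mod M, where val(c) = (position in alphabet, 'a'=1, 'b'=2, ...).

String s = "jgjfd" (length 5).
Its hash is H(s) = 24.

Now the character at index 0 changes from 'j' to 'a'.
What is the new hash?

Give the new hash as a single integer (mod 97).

Answer: 25

Derivation:
val('j') = 10, val('a') = 1
Position k = 0, exponent = n-1-k = 4
B^4 mod M = 13^4 mod 97 = 43
Delta = (1 - 10) * 43 mod 97 = 1
New hash = (24 + 1) mod 97 = 25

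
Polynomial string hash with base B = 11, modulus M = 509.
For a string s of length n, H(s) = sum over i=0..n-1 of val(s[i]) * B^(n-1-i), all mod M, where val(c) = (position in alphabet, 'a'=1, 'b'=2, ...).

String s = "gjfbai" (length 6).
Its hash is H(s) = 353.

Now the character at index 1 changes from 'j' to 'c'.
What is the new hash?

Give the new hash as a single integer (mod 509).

val('j') = 10, val('c') = 3
Position k = 1, exponent = n-1-k = 4
B^4 mod M = 11^4 mod 509 = 389
Delta = (3 - 10) * 389 mod 509 = 331
New hash = (353 + 331) mod 509 = 175

Answer: 175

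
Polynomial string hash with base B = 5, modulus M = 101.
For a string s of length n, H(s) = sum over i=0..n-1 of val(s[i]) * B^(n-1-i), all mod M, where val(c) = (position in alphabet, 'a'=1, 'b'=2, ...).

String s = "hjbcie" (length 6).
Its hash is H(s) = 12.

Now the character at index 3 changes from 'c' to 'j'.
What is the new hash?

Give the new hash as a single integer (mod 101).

val('c') = 3, val('j') = 10
Position k = 3, exponent = n-1-k = 2
B^2 mod M = 5^2 mod 101 = 25
Delta = (10 - 3) * 25 mod 101 = 74
New hash = (12 + 74) mod 101 = 86

Answer: 86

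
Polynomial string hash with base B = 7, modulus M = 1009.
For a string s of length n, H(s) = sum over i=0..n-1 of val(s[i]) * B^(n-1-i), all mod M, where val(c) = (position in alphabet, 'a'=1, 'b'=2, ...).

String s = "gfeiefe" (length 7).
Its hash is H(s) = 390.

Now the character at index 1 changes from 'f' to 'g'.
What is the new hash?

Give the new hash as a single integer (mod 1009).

val('f') = 6, val('g') = 7
Position k = 1, exponent = n-1-k = 5
B^5 mod M = 7^5 mod 1009 = 663
Delta = (7 - 6) * 663 mod 1009 = 663
New hash = (390 + 663) mod 1009 = 44

Answer: 44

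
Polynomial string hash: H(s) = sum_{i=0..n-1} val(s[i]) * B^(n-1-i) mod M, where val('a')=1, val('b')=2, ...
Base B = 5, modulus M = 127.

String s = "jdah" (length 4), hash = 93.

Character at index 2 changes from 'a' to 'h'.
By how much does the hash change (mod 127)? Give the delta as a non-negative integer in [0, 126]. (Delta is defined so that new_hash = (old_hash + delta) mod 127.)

Delta formula: (val(new) - val(old)) * B^(n-1-k) mod M
  val('h') - val('a') = 8 - 1 = 7
  B^(n-1-k) = 5^1 mod 127 = 5
  Delta = 7 * 5 mod 127 = 35

Answer: 35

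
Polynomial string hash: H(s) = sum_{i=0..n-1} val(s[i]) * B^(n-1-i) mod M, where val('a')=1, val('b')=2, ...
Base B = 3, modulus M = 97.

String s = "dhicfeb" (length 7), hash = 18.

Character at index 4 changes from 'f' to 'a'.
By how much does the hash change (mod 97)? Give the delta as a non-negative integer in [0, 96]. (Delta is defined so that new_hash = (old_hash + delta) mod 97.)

Delta formula: (val(new) - val(old)) * B^(n-1-k) mod M
  val('a') - val('f') = 1 - 6 = -5
  B^(n-1-k) = 3^2 mod 97 = 9
  Delta = -5 * 9 mod 97 = 52

Answer: 52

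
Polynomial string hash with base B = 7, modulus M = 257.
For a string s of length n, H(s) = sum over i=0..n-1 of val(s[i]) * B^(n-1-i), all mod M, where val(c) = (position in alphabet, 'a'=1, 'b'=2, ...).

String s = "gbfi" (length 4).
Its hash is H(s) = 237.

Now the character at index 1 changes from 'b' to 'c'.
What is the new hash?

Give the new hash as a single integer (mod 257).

val('b') = 2, val('c') = 3
Position k = 1, exponent = n-1-k = 2
B^2 mod M = 7^2 mod 257 = 49
Delta = (3 - 2) * 49 mod 257 = 49
New hash = (237 + 49) mod 257 = 29

Answer: 29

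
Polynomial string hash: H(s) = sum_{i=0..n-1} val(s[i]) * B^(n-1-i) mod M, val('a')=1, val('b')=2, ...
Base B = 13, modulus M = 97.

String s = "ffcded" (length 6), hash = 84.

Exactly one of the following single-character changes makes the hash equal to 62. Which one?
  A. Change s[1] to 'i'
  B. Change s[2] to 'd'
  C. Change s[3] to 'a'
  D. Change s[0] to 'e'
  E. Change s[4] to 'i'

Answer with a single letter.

Option A: s[1]='f'->'i', delta=(9-6)*13^4 mod 97 = 32, hash=84+32 mod 97 = 19
Option B: s[2]='c'->'d', delta=(4-3)*13^3 mod 97 = 63, hash=84+63 mod 97 = 50
Option C: s[3]='d'->'a', delta=(1-4)*13^2 mod 97 = 75, hash=84+75 mod 97 = 62 <-- target
Option D: s[0]='f'->'e', delta=(5-6)*13^5 mod 97 = 23, hash=84+23 mod 97 = 10
Option E: s[4]='e'->'i', delta=(9-5)*13^1 mod 97 = 52, hash=84+52 mod 97 = 39

Answer: C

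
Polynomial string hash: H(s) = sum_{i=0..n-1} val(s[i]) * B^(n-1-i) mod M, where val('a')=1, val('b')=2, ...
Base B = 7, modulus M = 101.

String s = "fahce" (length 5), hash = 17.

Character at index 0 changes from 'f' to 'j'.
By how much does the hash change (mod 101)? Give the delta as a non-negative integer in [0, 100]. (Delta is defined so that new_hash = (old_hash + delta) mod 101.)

Delta formula: (val(new) - val(old)) * B^(n-1-k) mod M
  val('j') - val('f') = 10 - 6 = 4
  B^(n-1-k) = 7^4 mod 101 = 78
  Delta = 4 * 78 mod 101 = 9

Answer: 9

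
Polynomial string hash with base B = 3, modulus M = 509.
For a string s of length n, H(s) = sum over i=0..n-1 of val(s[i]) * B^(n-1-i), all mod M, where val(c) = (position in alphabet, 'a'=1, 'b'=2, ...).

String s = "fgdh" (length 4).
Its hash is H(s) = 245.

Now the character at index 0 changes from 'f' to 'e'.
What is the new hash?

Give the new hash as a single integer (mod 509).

val('f') = 6, val('e') = 5
Position k = 0, exponent = n-1-k = 3
B^3 mod M = 3^3 mod 509 = 27
Delta = (5 - 6) * 27 mod 509 = 482
New hash = (245 + 482) mod 509 = 218

Answer: 218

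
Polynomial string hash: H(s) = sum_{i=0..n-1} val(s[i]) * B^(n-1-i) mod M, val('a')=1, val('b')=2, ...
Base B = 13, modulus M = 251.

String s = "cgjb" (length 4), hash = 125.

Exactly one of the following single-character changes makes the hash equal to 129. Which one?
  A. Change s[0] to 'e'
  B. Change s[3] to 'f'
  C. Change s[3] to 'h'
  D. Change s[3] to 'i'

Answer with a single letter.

Answer: B

Derivation:
Option A: s[0]='c'->'e', delta=(5-3)*13^3 mod 251 = 127, hash=125+127 mod 251 = 1
Option B: s[3]='b'->'f', delta=(6-2)*13^0 mod 251 = 4, hash=125+4 mod 251 = 129 <-- target
Option C: s[3]='b'->'h', delta=(8-2)*13^0 mod 251 = 6, hash=125+6 mod 251 = 131
Option D: s[3]='b'->'i', delta=(9-2)*13^0 mod 251 = 7, hash=125+7 mod 251 = 132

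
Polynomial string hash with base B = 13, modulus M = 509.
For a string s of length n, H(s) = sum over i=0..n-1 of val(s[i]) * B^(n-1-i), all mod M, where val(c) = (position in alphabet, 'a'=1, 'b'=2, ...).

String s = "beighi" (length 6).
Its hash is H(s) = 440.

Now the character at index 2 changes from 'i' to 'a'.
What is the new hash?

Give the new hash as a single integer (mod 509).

val('i') = 9, val('a') = 1
Position k = 2, exponent = n-1-k = 3
B^3 mod M = 13^3 mod 509 = 161
Delta = (1 - 9) * 161 mod 509 = 239
New hash = (440 + 239) mod 509 = 170

Answer: 170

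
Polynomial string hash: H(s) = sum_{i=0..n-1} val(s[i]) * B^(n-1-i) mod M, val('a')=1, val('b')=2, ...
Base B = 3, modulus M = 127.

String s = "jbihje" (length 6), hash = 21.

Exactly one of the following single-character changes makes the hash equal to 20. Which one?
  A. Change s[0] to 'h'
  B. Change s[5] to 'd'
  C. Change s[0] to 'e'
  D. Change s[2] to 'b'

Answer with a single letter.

Option A: s[0]='j'->'h', delta=(8-10)*3^5 mod 127 = 22, hash=21+22 mod 127 = 43
Option B: s[5]='e'->'d', delta=(4-5)*3^0 mod 127 = 126, hash=21+126 mod 127 = 20 <-- target
Option C: s[0]='j'->'e', delta=(5-10)*3^5 mod 127 = 55, hash=21+55 mod 127 = 76
Option D: s[2]='i'->'b', delta=(2-9)*3^3 mod 127 = 65, hash=21+65 mod 127 = 86

Answer: B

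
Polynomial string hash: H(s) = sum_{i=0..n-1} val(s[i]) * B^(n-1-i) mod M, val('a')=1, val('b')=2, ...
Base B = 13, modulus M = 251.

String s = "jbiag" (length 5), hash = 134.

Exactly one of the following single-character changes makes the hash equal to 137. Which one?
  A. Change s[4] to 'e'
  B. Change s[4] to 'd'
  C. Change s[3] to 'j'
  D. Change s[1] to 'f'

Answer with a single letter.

Option A: s[4]='g'->'e', delta=(5-7)*13^0 mod 251 = 249, hash=134+249 mod 251 = 132
Option B: s[4]='g'->'d', delta=(4-7)*13^0 mod 251 = 248, hash=134+248 mod 251 = 131
Option C: s[3]='a'->'j', delta=(10-1)*13^1 mod 251 = 117, hash=134+117 mod 251 = 0
Option D: s[1]='b'->'f', delta=(6-2)*13^3 mod 251 = 3, hash=134+3 mod 251 = 137 <-- target

Answer: D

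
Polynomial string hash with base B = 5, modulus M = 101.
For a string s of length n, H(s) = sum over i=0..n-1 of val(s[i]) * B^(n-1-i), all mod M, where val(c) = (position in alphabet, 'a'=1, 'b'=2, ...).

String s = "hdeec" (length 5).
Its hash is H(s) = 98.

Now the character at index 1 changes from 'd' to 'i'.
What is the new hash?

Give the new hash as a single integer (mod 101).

Answer: 16

Derivation:
val('d') = 4, val('i') = 9
Position k = 1, exponent = n-1-k = 3
B^3 mod M = 5^3 mod 101 = 24
Delta = (9 - 4) * 24 mod 101 = 19
New hash = (98 + 19) mod 101 = 16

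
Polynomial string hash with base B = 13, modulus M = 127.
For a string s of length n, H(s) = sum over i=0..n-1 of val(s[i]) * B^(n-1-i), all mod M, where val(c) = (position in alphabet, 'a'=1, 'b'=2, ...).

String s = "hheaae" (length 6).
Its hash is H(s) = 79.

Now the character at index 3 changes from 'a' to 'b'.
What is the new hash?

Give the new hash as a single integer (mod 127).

val('a') = 1, val('b') = 2
Position k = 3, exponent = n-1-k = 2
B^2 mod M = 13^2 mod 127 = 42
Delta = (2 - 1) * 42 mod 127 = 42
New hash = (79 + 42) mod 127 = 121

Answer: 121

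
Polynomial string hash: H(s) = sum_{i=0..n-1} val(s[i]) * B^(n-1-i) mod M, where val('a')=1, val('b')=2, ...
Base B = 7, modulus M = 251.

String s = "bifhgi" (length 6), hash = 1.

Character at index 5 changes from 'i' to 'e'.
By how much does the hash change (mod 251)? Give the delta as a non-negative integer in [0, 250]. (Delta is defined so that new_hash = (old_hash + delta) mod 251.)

Delta formula: (val(new) - val(old)) * B^(n-1-k) mod M
  val('e') - val('i') = 5 - 9 = -4
  B^(n-1-k) = 7^0 mod 251 = 1
  Delta = -4 * 1 mod 251 = 247

Answer: 247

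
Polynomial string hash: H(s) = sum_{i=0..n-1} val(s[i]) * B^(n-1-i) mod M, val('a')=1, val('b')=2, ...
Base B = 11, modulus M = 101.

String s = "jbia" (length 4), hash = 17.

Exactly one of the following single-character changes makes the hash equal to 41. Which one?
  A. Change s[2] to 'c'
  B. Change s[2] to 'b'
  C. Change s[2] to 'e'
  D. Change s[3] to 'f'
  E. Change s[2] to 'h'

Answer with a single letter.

Option A: s[2]='i'->'c', delta=(3-9)*11^1 mod 101 = 35, hash=17+35 mod 101 = 52
Option B: s[2]='i'->'b', delta=(2-9)*11^1 mod 101 = 24, hash=17+24 mod 101 = 41 <-- target
Option C: s[2]='i'->'e', delta=(5-9)*11^1 mod 101 = 57, hash=17+57 mod 101 = 74
Option D: s[3]='a'->'f', delta=(6-1)*11^0 mod 101 = 5, hash=17+5 mod 101 = 22
Option E: s[2]='i'->'h', delta=(8-9)*11^1 mod 101 = 90, hash=17+90 mod 101 = 6

Answer: B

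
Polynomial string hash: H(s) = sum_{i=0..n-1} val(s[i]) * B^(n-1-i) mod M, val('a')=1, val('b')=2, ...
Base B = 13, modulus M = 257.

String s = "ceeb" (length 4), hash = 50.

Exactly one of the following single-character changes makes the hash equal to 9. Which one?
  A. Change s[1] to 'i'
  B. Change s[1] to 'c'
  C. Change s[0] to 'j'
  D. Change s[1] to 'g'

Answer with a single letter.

Option A: s[1]='e'->'i', delta=(9-5)*13^2 mod 257 = 162, hash=50+162 mod 257 = 212
Option B: s[1]='e'->'c', delta=(3-5)*13^2 mod 257 = 176, hash=50+176 mod 257 = 226
Option C: s[0]='c'->'j', delta=(10-3)*13^3 mod 257 = 216, hash=50+216 mod 257 = 9 <-- target
Option D: s[1]='e'->'g', delta=(7-5)*13^2 mod 257 = 81, hash=50+81 mod 257 = 131

Answer: C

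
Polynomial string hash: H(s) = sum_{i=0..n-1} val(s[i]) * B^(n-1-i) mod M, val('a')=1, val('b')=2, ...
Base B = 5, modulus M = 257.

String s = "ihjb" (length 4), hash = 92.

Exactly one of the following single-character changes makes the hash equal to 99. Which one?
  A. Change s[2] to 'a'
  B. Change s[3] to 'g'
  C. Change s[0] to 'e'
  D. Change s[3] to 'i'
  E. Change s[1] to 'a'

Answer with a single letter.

Answer: D

Derivation:
Option A: s[2]='j'->'a', delta=(1-10)*5^1 mod 257 = 212, hash=92+212 mod 257 = 47
Option B: s[3]='b'->'g', delta=(7-2)*5^0 mod 257 = 5, hash=92+5 mod 257 = 97
Option C: s[0]='i'->'e', delta=(5-9)*5^3 mod 257 = 14, hash=92+14 mod 257 = 106
Option D: s[3]='b'->'i', delta=(9-2)*5^0 mod 257 = 7, hash=92+7 mod 257 = 99 <-- target
Option E: s[1]='h'->'a', delta=(1-8)*5^2 mod 257 = 82, hash=92+82 mod 257 = 174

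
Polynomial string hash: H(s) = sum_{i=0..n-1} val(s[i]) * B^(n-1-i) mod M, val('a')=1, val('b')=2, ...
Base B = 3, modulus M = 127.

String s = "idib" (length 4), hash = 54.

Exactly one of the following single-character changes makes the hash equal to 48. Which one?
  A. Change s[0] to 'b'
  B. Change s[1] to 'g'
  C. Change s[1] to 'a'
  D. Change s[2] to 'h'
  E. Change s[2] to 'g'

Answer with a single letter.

Answer: E

Derivation:
Option A: s[0]='i'->'b', delta=(2-9)*3^3 mod 127 = 65, hash=54+65 mod 127 = 119
Option B: s[1]='d'->'g', delta=(7-4)*3^2 mod 127 = 27, hash=54+27 mod 127 = 81
Option C: s[1]='d'->'a', delta=(1-4)*3^2 mod 127 = 100, hash=54+100 mod 127 = 27
Option D: s[2]='i'->'h', delta=(8-9)*3^1 mod 127 = 124, hash=54+124 mod 127 = 51
Option E: s[2]='i'->'g', delta=(7-9)*3^1 mod 127 = 121, hash=54+121 mod 127 = 48 <-- target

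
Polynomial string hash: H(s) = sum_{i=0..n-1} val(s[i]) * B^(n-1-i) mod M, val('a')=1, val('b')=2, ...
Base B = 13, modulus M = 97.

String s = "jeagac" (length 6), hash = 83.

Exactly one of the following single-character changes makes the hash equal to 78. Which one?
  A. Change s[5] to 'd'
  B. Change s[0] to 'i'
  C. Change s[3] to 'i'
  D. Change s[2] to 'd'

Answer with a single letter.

Answer: D

Derivation:
Option A: s[5]='c'->'d', delta=(4-3)*13^0 mod 97 = 1, hash=83+1 mod 97 = 84
Option B: s[0]='j'->'i', delta=(9-10)*13^5 mod 97 = 23, hash=83+23 mod 97 = 9
Option C: s[3]='g'->'i', delta=(9-7)*13^2 mod 97 = 47, hash=83+47 mod 97 = 33
Option D: s[2]='a'->'d', delta=(4-1)*13^3 mod 97 = 92, hash=83+92 mod 97 = 78 <-- target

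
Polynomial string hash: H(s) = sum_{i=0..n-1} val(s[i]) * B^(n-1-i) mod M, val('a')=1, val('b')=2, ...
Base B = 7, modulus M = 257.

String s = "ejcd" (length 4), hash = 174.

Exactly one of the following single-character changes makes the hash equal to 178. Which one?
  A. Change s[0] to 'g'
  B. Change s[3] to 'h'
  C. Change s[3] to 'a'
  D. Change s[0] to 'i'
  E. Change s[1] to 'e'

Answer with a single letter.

Option A: s[0]='e'->'g', delta=(7-5)*7^3 mod 257 = 172, hash=174+172 mod 257 = 89
Option B: s[3]='d'->'h', delta=(8-4)*7^0 mod 257 = 4, hash=174+4 mod 257 = 178 <-- target
Option C: s[3]='d'->'a', delta=(1-4)*7^0 mod 257 = 254, hash=174+254 mod 257 = 171
Option D: s[0]='e'->'i', delta=(9-5)*7^3 mod 257 = 87, hash=174+87 mod 257 = 4
Option E: s[1]='j'->'e', delta=(5-10)*7^2 mod 257 = 12, hash=174+12 mod 257 = 186

Answer: B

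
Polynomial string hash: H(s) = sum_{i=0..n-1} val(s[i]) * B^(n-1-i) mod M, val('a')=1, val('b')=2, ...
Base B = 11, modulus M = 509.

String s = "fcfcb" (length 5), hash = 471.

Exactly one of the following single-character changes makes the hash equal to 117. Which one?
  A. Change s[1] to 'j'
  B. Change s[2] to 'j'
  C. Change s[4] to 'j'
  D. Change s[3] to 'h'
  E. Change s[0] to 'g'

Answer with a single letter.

Answer: A

Derivation:
Option A: s[1]='c'->'j', delta=(10-3)*11^3 mod 509 = 155, hash=471+155 mod 509 = 117 <-- target
Option B: s[2]='f'->'j', delta=(10-6)*11^2 mod 509 = 484, hash=471+484 mod 509 = 446
Option C: s[4]='b'->'j', delta=(10-2)*11^0 mod 509 = 8, hash=471+8 mod 509 = 479
Option D: s[3]='c'->'h', delta=(8-3)*11^1 mod 509 = 55, hash=471+55 mod 509 = 17
Option E: s[0]='f'->'g', delta=(7-6)*11^4 mod 509 = 389, hash=471+389 mod 509 = 351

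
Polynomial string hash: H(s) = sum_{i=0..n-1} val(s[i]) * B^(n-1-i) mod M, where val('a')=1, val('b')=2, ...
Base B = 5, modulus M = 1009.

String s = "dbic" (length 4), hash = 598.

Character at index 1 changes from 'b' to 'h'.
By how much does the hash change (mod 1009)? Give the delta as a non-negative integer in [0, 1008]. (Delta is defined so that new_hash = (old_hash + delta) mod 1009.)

Delta formula: (val(new) - val(old)) * B^(n-1-k) mod M
  val('h') - val('b') = 8 - 2 = 6
  B^(n-1-k) = 5^2 mod 1009 = 25
  Delta = 6 * 25 mod 1009 = 150

Answer: 150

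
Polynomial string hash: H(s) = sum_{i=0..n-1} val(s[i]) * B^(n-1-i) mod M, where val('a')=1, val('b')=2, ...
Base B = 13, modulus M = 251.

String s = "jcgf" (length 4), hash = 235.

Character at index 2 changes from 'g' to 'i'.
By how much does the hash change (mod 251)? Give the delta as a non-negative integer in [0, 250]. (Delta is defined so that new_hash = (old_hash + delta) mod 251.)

Answer: 26

Derivation:
Delta formula: (val(new) - val(old)) * B^(n-1-k) mod M
  val('i') - val('g') = 9 - 7 = 2
  B^(n-1-k) = 13^1 mod 251 = 13
  Delta = 2 * 13 mod 251 = 26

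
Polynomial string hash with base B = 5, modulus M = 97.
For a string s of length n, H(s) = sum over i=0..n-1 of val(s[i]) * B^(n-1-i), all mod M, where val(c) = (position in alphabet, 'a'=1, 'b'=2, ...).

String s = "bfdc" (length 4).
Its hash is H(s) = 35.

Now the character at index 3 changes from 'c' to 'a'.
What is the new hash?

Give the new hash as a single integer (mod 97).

val('c') = 3, val('a') = 1
Position k = 3, exponent = n-1-k = 0
B^0 mod M = 5^0 mod 97 = 1
Delta = (1 - 3) * 1 mod 97 = 95
New hash = (35 + 95) mod 97 = 33

Answer: 33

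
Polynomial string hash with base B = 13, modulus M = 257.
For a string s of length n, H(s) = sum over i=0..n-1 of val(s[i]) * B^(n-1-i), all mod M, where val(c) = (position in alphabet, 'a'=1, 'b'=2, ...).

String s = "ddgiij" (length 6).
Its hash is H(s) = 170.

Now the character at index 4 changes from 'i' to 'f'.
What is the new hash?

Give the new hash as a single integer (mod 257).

val('i') = 9, val('f') = 6
Position k = 4, exponent = n-1-k = 1
B^1 mod M = 13^1 mod 257 = 13
Delta = (6 - 9) * 13 mod 257 = 218
New hash = (170 + 218) mod 257 = 131

Answer: 131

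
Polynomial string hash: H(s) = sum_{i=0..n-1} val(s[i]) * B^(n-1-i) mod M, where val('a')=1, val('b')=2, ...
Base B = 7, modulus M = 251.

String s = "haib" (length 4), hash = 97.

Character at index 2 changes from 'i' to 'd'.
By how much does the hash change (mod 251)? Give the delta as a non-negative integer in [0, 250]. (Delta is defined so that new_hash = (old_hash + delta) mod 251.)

Delta formula: (val(new) - val(old)) * B^(n-1-k) mod M
  val('d') - val('i') = 4 - 9 = -5
  B^(n-1-k) = 7^1 mod 251 = 7
  Delta = -5 * 7 mod 251 = 216

Answer: 216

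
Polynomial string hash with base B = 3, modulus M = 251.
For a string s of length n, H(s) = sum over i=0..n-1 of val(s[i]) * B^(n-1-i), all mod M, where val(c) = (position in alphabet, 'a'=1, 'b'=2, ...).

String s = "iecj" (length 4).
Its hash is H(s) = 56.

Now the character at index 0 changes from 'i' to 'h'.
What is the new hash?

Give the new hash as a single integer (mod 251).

Answer: 29

Derivation:
val('i') = 9, val('h') = 8
Position k = 0, exponent = n-1-k = 3
B^3 mod M = 3^3 mod 251 = 27
Delta = (8 - 9) * 27 mod 251 = 224
New hash = (56 + 224) mod 251 = 29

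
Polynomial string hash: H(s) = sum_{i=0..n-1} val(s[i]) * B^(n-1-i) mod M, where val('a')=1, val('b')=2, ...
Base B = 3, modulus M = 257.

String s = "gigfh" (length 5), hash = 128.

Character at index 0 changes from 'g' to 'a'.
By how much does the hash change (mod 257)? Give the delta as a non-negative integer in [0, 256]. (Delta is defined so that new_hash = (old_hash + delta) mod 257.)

Delta formula: (val(new) - val(old)) * B^(n-1-k) mod M
  val('a') - val('g') = 1 - 7 = -6
  B^(n-1-k) = 3^4 mod 257 = 81
  Delta = -6 * 81 mod 257 = 28

Answer: 28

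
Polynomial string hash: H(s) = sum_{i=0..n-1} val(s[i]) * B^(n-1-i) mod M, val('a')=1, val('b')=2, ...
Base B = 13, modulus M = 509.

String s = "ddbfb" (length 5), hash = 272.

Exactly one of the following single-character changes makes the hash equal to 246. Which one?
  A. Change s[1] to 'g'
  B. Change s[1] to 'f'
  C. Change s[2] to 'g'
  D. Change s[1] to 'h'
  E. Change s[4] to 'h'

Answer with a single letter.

Answer: A

Derivation:
Option A: s[1]='d'->'g', delta=(7-4)*13^3 mod 509 = 483, hash=272+483 mod 509 = 246 <-- target
Option B: s[1]='d'->'f', delta=(6-4)*13^3 mod 509 = 322, hash=272+322 mod 509 = 85
Option C: s[2]='b'->'g', delta=(7-2)*13^2 mod 509 = 336, hash=272+336 mod 509 = 99
Option D: s[1]='d'->'h', delta=(8-4)*13^3 mod 509 = 135, hash=272+135 mod 509 = 407
Option E: s[4]='b'->'h', delta=(8-2)*13^0 mod 509 = 6, hash=272+6 mod 509 = 278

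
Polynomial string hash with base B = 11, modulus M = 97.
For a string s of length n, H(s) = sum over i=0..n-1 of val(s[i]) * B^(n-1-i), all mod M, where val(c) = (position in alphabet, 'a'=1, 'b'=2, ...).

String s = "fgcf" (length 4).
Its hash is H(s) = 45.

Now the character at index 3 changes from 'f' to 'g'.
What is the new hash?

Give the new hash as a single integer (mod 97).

val('f') = 6, val('g') = 7
Position k = 3, exponent = n-1-k = 0
B^0 mod M = 11^0 mod 97 = 1
Delta = (7 - 6) * 1 mod 97 = 1
New hash = (45 + 1) mod 97 = 46

Answer: 46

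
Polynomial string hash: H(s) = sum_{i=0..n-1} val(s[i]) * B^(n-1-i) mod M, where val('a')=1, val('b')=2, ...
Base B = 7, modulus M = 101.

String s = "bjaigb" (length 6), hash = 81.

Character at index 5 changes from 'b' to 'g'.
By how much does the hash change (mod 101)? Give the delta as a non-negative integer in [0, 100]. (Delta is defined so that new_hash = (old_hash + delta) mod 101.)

Delta formula: (val(new) - val(old)) * B^(n-1-k) mod M
  val('g') - val('b') = 7 - 2 = 5
  B^(n-1-k) = 7^0 mod 101 = 1
  Delta = 5 * 1 mod 101 = 5

Answer: 5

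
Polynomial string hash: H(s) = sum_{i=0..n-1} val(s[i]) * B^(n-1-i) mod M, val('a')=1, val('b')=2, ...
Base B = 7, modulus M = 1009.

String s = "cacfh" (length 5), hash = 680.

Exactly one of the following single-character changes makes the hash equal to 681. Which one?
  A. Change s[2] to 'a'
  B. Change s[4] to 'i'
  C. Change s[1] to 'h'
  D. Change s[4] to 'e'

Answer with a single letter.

Answer: B

Derivation:
Option A: s[2]='c'->'a', delta=(1-3)*7^2 mod 1009 = 911, hash=680+911 mod 1009 = 582
Option B: s[4]='h'->'i', delta=(9-8)*7^0 mod 1009 = 1, hash=680+1 mod 1009 = 681 <-- target
Option C: s[1]='a'->'h', delta=(8-1)*7^3 mod 1009 = 383, hash=680+383 mod 1009 = 54
Option D: s[4]='h'->'e', delta=(5-8)*7^0 mod 1009 = 1006, hash=680+1006 mod 1009 = 677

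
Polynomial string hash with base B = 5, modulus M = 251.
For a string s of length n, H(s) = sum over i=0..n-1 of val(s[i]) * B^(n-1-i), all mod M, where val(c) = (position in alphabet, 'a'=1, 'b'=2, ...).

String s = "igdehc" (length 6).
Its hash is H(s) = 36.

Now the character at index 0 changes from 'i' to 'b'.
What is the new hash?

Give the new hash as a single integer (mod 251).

val('i') = 9, val('b') = 2
Position k = 0, exponent = n-1-k = 5
B^5 mod M = 5^5 mod 251 = 113
Delta = (2 - 9) * 113 mod 251 = 213
New hash = (36 + 213) mod 251 = 249

Answer: 249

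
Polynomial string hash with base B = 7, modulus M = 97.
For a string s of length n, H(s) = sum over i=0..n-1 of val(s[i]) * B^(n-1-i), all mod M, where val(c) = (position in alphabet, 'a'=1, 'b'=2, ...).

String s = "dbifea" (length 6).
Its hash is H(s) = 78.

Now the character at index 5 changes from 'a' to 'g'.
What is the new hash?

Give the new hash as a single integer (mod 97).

Answer: 84

Derivation:
val('a') = 1, val('g') = 7
Position k = 5, exponent = n-1-k = 0
B^0 mod M = 7^0 mod 97 = 1
Delta = (7 - 1) * 1 mod 97 = 6
New hash = (78 + 6) mod 97 = 84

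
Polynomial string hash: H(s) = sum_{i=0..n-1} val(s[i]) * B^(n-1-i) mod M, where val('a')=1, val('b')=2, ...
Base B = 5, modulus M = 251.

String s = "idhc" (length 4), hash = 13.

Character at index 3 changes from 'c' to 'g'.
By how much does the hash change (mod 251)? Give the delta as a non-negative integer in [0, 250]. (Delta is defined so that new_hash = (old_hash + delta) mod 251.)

Answer: 4

Derivation:
Delta formula: (val(new) - val(old)) * B^(n-1-k) mod M
  val('g') - val('c') = 7 - 3 = 4
  B^(n-1-k) = 5^0 mod 251 = 1
  Delta = 4 * 1 mod 251 = 4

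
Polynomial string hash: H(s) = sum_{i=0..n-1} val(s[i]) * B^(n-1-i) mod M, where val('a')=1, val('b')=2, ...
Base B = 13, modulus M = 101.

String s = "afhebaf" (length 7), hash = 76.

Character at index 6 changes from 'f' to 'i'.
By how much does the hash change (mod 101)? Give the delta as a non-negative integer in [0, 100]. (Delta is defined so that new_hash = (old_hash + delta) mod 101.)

Answer: 3

Derivation:
Delta formula: (val(new) - val(old)) * B^(n-1-k) mod M
  val('i') - val('f') = 9 - 6 = 3
  B^(n-1-k) = 13^0 mod 101 = 1
  Delta = 3 * 1 mod 101 = 3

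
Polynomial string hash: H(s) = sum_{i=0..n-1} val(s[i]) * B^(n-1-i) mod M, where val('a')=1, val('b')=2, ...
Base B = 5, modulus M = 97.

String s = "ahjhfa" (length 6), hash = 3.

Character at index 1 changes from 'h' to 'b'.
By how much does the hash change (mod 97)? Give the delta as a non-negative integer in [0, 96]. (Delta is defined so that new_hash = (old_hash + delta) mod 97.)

Delta formula: (val(new) - val(old)) * B^(n-1-k) mod M
  val('b') - val('h') = 2 - 8 = -6
  B^(n-1-k) = 5^4 mod 97 = 43
  Delta = -6 * 43 mod 97 = 33

Answer: 33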